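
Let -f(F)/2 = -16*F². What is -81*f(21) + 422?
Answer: -1142650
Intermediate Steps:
f(F) = 32*F² (f(F) = -(-32)*F² = 32*F²)
-81*f(21) + 422 = -2592*21² + 422 = -2592*441 + 422 = -81*14112 + 422 = -1143072 + 422 = -1142650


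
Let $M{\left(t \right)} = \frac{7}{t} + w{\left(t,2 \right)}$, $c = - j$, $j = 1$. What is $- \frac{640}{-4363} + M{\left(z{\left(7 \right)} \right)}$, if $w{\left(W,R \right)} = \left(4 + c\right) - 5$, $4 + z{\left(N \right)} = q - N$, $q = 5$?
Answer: $- \frac{79057}{26178} \approx -3.02$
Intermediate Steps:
$c = -1$ ($c = \left(-1\right) 1 = -1$)
$z{\left(N \right)} = 1 - N$ ($z{\left(N \right)} = -4 - \left(-5 + N\right) = 1 - N$)
$w{\left(W,R \right)} = -2$ ($w{\left(W,R \right)} = \left(4 - 1\right) - 5 = 3 - 5 = -2$)
$M{\left(t \right)} = -2 + \frac{7}{t}$ ($M{\left(t \right)} = \frac{7}{t} - 2 = -2 + \frac{7}{t}$)
$- \frac{640}{-4363} + M{\left(z{\left(7 \right)} \right)} = - \frac{640}{-4363} - \left(2 - \frac{7}{1 - 7}\right) = \left(-640\right) \left(- \frac{1}{4363}\right) - \left(2 - \frac{7}{1 - 7}\right) = \frac{640}{4363} - \left(2 - \frac{7}{-6}\right) = \frac{640}{4363} + \left(-2 + 7 \left(- \frac{1}{6}\right)\right) = \frac{640}{4363} - \frac{19}{6} = - \frac{79057}{26178}$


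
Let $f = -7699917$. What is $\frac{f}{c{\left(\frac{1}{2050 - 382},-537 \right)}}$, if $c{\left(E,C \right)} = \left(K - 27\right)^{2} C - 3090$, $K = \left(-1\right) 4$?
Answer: $\frac{2566639}{173049} \approx 14.832$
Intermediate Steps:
$K = -4$
$c{\left(E,C \right)} = -3090 + 961 C$ ($c{\left(E,C \right)} = \left(-4 - 27\right)^{2} C - 3090 = \left(-31\right)^{2} C - 3090 = 961 C - 3090 = -3090 + 961 C$)
$\frac{f}{c{\left(\frac{1}{2050 - 382},-537 \right)}} = - \frac{7699917}{-3090 + 961 \left(-537\right)} = - \frac{7699917}{-3090 - 516057} = - \frac{7699917}{-519147} = \left(-7699917\right) \left(- \frac{1}{519147}\right) = \frac{2566639}{173049}$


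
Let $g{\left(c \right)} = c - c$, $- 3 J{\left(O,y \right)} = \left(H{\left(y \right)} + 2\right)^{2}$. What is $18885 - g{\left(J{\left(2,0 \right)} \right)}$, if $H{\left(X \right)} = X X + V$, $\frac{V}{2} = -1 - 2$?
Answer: $18885$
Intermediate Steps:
$V = -6$ ($V = 2 \left(-1 - 2\right) = 2 \left(-3\right) = -6$)
$H{\left(X \right)} = -6 + X^{2}$ ($H{\left(X \right)} = X X - 6 = X^{2} - 6 = -6 + X^{2}$)
$J{\left(O,y \right)} = - \frac{\left(-4 + y^{2}\right)^{2}}{3}$ ($J{\left(O,y \right)} = - \frac{\left(\left(-6 + y^{2}\right) + 2\right)^{2}}{3} = - \frac{\left(-4 + y^{2}\right)^{2}}{3}$)
$g{\left(c \right)} = 0$
$18885 - g{\left(J{\left(2,0 \right)} \right)} = 18885 - 0 = 18885 + 0 = 18885$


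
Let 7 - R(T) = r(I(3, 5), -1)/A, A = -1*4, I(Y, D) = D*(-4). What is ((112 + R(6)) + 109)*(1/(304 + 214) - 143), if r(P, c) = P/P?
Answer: -67628649/2072 ≈ -32639.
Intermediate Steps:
I(Y, D) = -4*D
r(P, c) = 1
A = -4
R(T) = 29/4 (R(T) = 7 - 1/(-4) = 7 - (-1)/4 = 7 - 1*(-1/4) = 7 + 1/4 = 29/4)
((112 + R(6)) + 109)*(1/(304 + 214) - 143) = ((112 + 29/4) + 109)*(1/(304 + 214) - 143) = (477/4 + 109)*(1/518 - 143) = 913*(1/518 - 143)/4 = (913/4)*(-74073/518) = -67628649/2072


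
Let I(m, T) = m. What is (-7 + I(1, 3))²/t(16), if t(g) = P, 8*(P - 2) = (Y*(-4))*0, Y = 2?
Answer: 18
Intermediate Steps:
P = 2 (P = 2 + ((2*(-4))*0)/8 = 2 + (-8*0)/8 = 2 + (⅛)*0 = 2 + 0 = 2)
t(g) = 2
(-7 + I(1, 3))²/t(16) = (-7 + 1)²/2 = (-6)²*(½) = 36*(½) = 18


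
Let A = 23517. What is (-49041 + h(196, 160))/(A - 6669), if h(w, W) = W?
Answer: -48881/16848 ≈ -2.9013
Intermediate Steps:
(-49041 + h(196, 160))/(A - 6669) = (-49041 + 160)/(23517 - 6669) = -48881/16848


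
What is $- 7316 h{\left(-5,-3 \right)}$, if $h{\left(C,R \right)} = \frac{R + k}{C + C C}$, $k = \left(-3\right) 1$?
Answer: $\frac{10974}{5} \approx 2194.8$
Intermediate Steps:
$k = -3$
$h{\left(C,R \right)} = \frac{-3 + R}{C + C^{2}}$ ($h{\left(C,R \right)} = \frac{R - 3}{C + C C} = \frac{-3 + R}{C + C^{2}}$)
$- 7316 h{\left(-5,-3 \right)} = - 7316 \frac{-3 - 3}{\left(-5\right) \left(1 - 5\right)} = - 7316 \left(\left(- \frac{1}{5}\right) \frac{1}{-4} \left(-6\right)\right) = - 7316 \left(\left(- \frac{1}{5}\right) \left(- \frac{1}{4}\right) \left(-6\right)\right) = \left(-7316\right) \left(- \frac{3}{10}\right) = \frac{10974}{5}$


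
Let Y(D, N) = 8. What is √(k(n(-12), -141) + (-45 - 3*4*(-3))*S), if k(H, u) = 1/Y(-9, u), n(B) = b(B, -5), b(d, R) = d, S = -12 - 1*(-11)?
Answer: √146/4 ≈ 3.0208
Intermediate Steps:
S = -1 (S = -12 + 11 = -1)
n(B) = B
k(H, u) = ⅛ (k(H, u) = 1/8 = ⅛)
√(k(n(-12), -141) + (-45 - 3*4*(-3))*S) = √(⅛ + (-45 - 3*4*(-3))*(-1)) = √(⅛ + (-45 - 12*(-3))*(-1)) = √(⅛ + (-45 + 36)*(-1)) = √(⅛ - 9*(-1)) = √(⅛ + 9) = √(73/8) = √146/4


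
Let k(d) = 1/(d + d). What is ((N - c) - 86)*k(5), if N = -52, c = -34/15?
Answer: -1018/75 ≈ -13.573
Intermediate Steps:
c = -34/15 (c = -34*1/15 = -34/15 ≈ -2.2667)
k(d) = 1/(2*d)
((N - c) - 86)*k(5) = ((-52 - 1*(-34/15)) - 86)*((½)/5) = ((-52 + 34/15) - 86)*((½)*(⅕)) = (-746/15 - 86)*(⅒) = -2036/15*⅒ = -1018/75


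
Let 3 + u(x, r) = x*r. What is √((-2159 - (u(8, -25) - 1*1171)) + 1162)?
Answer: √377 ≈ 19.416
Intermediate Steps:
u(x, r) = -3 + r*x (u(x, r) = -3 + x*r = -3 + r*x)
√((-2159 - (u(8, -25) - 1*1171)) + 1162) = √((-2159 - ((-3 - 25*8) - 1*1171)) + 1162) = √((-2159 - ((-3 - 200) - 1171)) + 1162) = √((-2159 - (-203 - 1171)) + 1162) = √((-2159 - 1*(-1374)) + 1162) = √((-2159 + 1374) + 1162) = √(-785 + 1162) = √377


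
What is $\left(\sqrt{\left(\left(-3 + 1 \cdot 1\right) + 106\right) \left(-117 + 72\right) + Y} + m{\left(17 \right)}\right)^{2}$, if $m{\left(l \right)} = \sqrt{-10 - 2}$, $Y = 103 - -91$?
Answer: $-4498 - 4 \sqrt{13458} \approx -4962.0$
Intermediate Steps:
$Y = 194$ ($Y = 103 + 91 = 194$)
$m{\left(l \right)} = 2 i \sqrt{3}$ ($m{\left(l \right)} = \sqrt{-12} = 2 i \sqrt{3}$)
$\left(\sqrt{\left(\left(-3 + 1 \cdot 1\right) + 106\right) \left(-117 + 72\right) + Y} + m{\left(17 \right)}\right)^{2} = \left(\sqrt{\left(\left(-3 + 1 \cdot 1\right) + 106\right) \left(-117 + 72\right) + 194} + 2 i \sqrt{3}\right)^{2} = \left(\sqrt{\left(\left(-3 + 1\right) + 106\right) \left(-45\right) + 194} + 2 i \sqrt{3}\right)^{2} = \left(\sqrt{\left(-2 + 106\right) \left(-45\right) + 194} + 2 i \sqrt{3}\right)^{2} = \left(\sqrt{104 \left(-45\right) + 194} + 2 i \sqrt{3}\right)^{2} = \left(\sqrt{-4680 + 194} + 2 i \sqrt{3}\right)^{2} = \left(\sqrt{-4486} + 2 i \sqrt{3}\right)^{2} = \left(i \sqrt{4486} + 2 i \sqrt{3}\right)^{2}$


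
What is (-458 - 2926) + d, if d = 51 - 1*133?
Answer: -3466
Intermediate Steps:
d = -82 (d = 51 - 133 = -82)
(-458 - 2926) + d = (-458 - 2926) - 82 = -3384 - 82 = -3466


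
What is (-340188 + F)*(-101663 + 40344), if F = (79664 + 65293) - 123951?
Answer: 19571921058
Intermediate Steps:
F = 21006 (F = 144957 - 123951 = 21006)
(-340188 + F)*(-101663 + 40344) = (-340188 + 21006)*(-101663 + 40344) = -319182*(-61319) = 19571921058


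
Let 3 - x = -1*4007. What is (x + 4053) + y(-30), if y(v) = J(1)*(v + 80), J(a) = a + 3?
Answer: 8263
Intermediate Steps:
J(a) = 3 + a
x = 4010 (x = 3 - (-1)*4007 = 3 - 1*(-4007) = 3 + 4007 = 4010)
y(v) = 320 + 4*v (y(v) = (3 + 1)*(v + 80) = 4*(80 + v) = 320 + 4*v)
(x + 4053) + y(-30) = (4010 + 4053) + (320 + 4*(-30)) = 8063 + (320 - 120) = 8063 + 200 = 8263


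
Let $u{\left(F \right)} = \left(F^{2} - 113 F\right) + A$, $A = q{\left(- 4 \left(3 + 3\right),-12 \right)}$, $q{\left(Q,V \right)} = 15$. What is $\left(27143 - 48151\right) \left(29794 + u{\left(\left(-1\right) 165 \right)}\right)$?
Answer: $-1589864432$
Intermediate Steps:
$A = 15$
$u{\left(F \right)} = 15 + F^{2} - 113 F$ ($u{\left(F \right)} = \left(F^{2} - 113 F\right) + 15 = 15 + F^{2} - 113 F$)
$\left(27143 - 48151\right) \left(29794 + u{\left(\left(-1\right) 165 \right)}\right) = \left(27143 - 48151\right) \left(29794 + \left(15 + \left(\left(-1\right) 165\right)^{2} - 113 \left(\left(-1\right) 165\right)\right)\right) = - 21008 \left(29794 + \left(15 + \left(-165\right)^{2} - -18645\right)\right) = - 21008 \left(29794 + \left(15 + 27225 + 18645\right)\right) = - 21008 \left(29794 + 45885\right) = \left(-21008\right) 75679 = -1589864432$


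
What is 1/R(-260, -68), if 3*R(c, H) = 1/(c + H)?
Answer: -984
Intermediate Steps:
R(c, H) = 1/(3*(H + c)) (R(c, H) = 1/(3*(c + H)) = 1/(3*(H + c)))
1/R(-260, -68) = 1/(1/(3*(-68 - 260))) = 1/((1/3)/(-328)) = 1/((1/3)*(-1/328)) = 1/(-1/984) = -984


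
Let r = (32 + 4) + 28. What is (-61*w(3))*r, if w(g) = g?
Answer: -11712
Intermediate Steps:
r = 64 (r = 36 + 28 = 64)
(-61*w(3))*r = -61*3*64 = -183*64 = -11712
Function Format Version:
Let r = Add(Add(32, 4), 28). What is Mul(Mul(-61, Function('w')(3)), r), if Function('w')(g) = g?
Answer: -11712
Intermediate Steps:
r = 64 (r = Add(36, 28) = 64)
Mul(Mul(-61, Function('w')(3)), r) = Mul(Mul(-61, 3), 64) = Mul(-183, 64) = -11712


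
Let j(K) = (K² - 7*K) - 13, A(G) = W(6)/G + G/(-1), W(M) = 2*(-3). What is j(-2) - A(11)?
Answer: 182/11 ≈ 16.545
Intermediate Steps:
W(M) = -6
A(G) = -G - 6/G (A(G) = -6/G + G/(-1) = -6/G + G*(-1) = -6/G - G = -G - 6/G)
j(K) = -13 + K² - 7*K
j(-2) - A(11) = (-13 + (-2)² - 7*(-2)) - (-1*11 - 6/11) = (-13 + 4 + 14) - (-11 - 6*1/11) = 5 - (-11 - 6/11) = 5 - 1*(-127/11) = 5 + 127/11 = 182/11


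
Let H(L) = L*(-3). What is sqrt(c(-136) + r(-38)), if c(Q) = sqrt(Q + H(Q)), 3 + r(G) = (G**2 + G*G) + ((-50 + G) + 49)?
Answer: sqrt(2846 + 4*sqrt(17)) ≈ 53.502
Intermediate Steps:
H(L) = -3*L
r(G) = -4 + G + 2*G**2 (r(G) = -3 + ((G**2 + G*G) + ((-50 + G) + 49)) = -3 + ((G**2 + G**2) + (-1 + G)) = -3 + (2*G**2 + (-1 + G)) = -3 + (-1 + G + 2*G**2) = -4 + G + 2*G**2)
c(Q) = sqrt(2)*sqrt(-Q) (c(Q) = sqrt(Q - 3*Q) = sqrt(-2*Q) = sqrt(2)*sqrt(-Q))
sqrt(c(-136) + r(-38)) = sqrt(sqrt(2)*sqrt(-1*(-136)) + (-4 - 38 + 2*(-38)**2)) = sqrt(sqrt(2)*sqrt(136) + (-4 - 38 + 2*1444)) = sqrt(sqrt(2)*(2*sqrt(34)) + (-4 - 38 + 2888)) = sqrt(4*sqrt(17) + 2846) = sqrt(2846 + 4*sqrt(17))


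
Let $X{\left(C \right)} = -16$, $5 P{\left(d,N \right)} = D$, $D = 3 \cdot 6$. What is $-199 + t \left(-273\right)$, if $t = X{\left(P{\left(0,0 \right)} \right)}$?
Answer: $4169$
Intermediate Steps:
$D = 18$
$P{\left(d,N \right)} = \frac{18}{5}$ ($P{\left(d,N \right)} = \frac{1}{5} \cdot 18 = \frac{18}{5}$)
$t = -16$
$-199 + t \left(-273\right) = -199 - -4368 = -199 + 4368 = 4169$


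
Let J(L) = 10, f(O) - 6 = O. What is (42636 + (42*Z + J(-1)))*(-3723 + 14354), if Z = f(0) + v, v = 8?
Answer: 459620654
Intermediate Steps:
f(O) = 6 + O
Z = 14 (Z = (6 + 0) + 8 = 6 + 8 = 14)
(42636 + (42*Z + J(-1)))*(-3723 + 14354) = (42636 + (42*14 + 10))*(-3723 + 14354) = (42636 + (588 + 10))*10631 = (42636 + 598)*10631 = 43234*10631 = 459620654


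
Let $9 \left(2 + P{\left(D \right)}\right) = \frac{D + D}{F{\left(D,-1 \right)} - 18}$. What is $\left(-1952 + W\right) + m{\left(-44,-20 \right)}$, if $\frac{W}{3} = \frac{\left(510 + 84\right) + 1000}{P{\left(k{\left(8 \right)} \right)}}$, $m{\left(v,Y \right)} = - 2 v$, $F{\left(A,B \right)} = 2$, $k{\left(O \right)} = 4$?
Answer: $- \frac{155044}{37} \approx -4190.4$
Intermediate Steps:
$P{\left(D \right)} = -2 - \frac{D}{72}$ ($P{\left(D \right)} = -2 + \frac{\left(D + D\right) \frac{1}{2 - 18}}{9} = -2 + \frac{2 D \frac{1}{-16}}{9} = -2 + \frac{2 D \left(- \frac{1}{16}\right)}{9} = -2 + \frac{\left(- \frac{1}{8}\right) D}{9} = -2 - \frac{D}{72}$)
$W = - \frac{86076}{37}$ ($W = 3 \frac{\left(510 + 84\right) + 1000}{-2 - \frac{1}{18}} = 3 \frac{594 + 1000}{-2 - \frac{1}{18}} = 3 \frac{1594}{- \frac{37}{18}} = 3 \cdot 1594 \left(- \frac{18}{37}\right) = 3 \left(- \frac{28692}{37}\right) = - \frac{86076}{37} \approx -2326.4$)
$\left(-1952 + W\right) + m{\left(-44,-20 \right)} = \left(-1952 - \frac{86076}{37}\right) - -88 = - \frac{158300}{37} + 88 = - \frac{155044}{37}$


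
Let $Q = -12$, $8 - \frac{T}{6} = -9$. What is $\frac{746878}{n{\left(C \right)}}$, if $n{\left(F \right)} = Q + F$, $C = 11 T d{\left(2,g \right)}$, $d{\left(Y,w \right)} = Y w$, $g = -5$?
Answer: $- \frac{373439}{5616} \approx -66.496$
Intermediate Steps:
$T = 102$ ($T = 48 - -54 = 48 + 54 = 102$)
$C = -11220$ ($C = 11 \cdot 102 \cdot 2 \left(-5\right) = 1122 \left(-10\right) = -11220$)
$n{\left(F \right)} = -12 + F$
$\frac{746878}{n{\left(C \right)}} = \frac{746878}{-12 - 11220} = \frac{746878}{-11232} = 746878 \left(- \frac{1}{11232}\right) = - \frac{373439}{5616}$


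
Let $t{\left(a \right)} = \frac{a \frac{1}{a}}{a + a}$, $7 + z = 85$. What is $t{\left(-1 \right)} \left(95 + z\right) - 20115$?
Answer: $- \frac{40403}{2} \approx -20202.0$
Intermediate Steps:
$z = 78$ ($z = -7 + 85 = 78$)
$t{\left(a \right)} = \frac{1}{2 a}$ ($t{\left(a \right)} = \frac{1}{2 a} 1 = \frac{1}{2 a}$)
$t{\left(-1 \right)} \left(95 + z\right) - 20115 = \frac{1}{2 \left(-1\right)} \left(95 + 78\right) - 20115 = \frac{1}{2} \left(-1\right) 173 - 20115 = \left(- \frac{1}{2}\right) 173 - 20115 = - \frac{173}{2} - 20115 = - \frac{40403}{2}$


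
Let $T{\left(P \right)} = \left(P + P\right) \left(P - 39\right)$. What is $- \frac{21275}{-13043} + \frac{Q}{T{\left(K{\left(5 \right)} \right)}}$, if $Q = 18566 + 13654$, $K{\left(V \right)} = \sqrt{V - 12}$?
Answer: $- \frac{88807265}{9964852} + \frac{314145 i \sqrt{7}}{5348} \approx -8.912 + 155.41 i$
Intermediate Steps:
$K{\left(V \right)} = \sqrt{-12 + V}$
$Q = 32220$
$T{\left(P \right)} = 2 P \left(-39 + P\right)$
$- \frac{21275}{-13043} + \frac{Q}{T{\left(K{\left(5 \right)} \right)}} = - \frac{21275}{-13043} + \frac{32220}{2 \sqrt{-12 + 5} \left(-39 + \sqrt{-12 + 5}\right)} = \left(-21275\right) \left(- \frac{1}{13043}\right) + \frac{32220}{2 \sqrt{-7} \left(-39 + \sqrt{-7}\right)} = \frac{21275}{13043} + \frac{32220}{2 i \sqrt{7} \left(-39 + i \sqrt{7}\right)} = \frac{21275}{13043} + 32220 \left(- \frac{i \sqrt{7}}{14 \left(-39 + i \sqrt{7}\right)}\right) = \frac{21275}{13043} - \frac{16110 i \sqrt{7}}{7 \left(-39 + i \sqrt{7}\right)}$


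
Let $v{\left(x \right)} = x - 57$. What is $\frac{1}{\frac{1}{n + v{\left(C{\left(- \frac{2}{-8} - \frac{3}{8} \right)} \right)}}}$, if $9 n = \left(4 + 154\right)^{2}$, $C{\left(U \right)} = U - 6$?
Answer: $\frac{195167}{72} \approx 2710.7$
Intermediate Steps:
$C{\left(U \right)} = -6 + U$
$v{\left(x \right)} = -57 + x$
$n = \frac{24964}{9}$ ($n = \frac{\left(4 + 154\right)^{2}}{9} = \frac{158^{2}}{9} = \frac{1}{9} \cdot 24964 = \frac{24964}{9} \approx 2773.8$)
$\frac{1}{\frac{1}{n + v{\left(C{\left(- \frac{2}{-8} - \frac{3}{8} \right)} \right)}}} = \frac{1}{\frac{1}{\frac{24964}{9} - \frac{505}{8}}} = \frac{1}{\frac{1}{\frac{195167}{72}}} = \frac{1}{\frac{72}{195167}} = \frac{195167}{72}$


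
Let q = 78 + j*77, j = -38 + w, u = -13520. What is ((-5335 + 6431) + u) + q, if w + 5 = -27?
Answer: -17736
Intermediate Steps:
w = -32 (w = -5 - 27 = -32)
j = -70 (j = -38 - 32 = -70)
q = -5312 (q = 78 - 70*77 = 78 - 5390 = -5312)
((-5335 + 6431) + u) + q = ((-5335 + 6431) - 13520) - 5312 = (1096 - 13520) - 5312 = -12424 - 5312 = -17736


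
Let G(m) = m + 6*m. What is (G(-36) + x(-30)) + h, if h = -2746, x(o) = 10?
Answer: -2988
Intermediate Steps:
G(m) = 7*m
(G(-36) + x(-30)) + h = (7*(-36) + 10) - 2746 = (-252 + 10) - 2746 = -242 - 2746 = -2988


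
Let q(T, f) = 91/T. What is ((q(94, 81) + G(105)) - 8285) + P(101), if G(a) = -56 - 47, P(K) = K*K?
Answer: 170513/94 ≈ 1814.0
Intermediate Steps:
P(K) = K²
G(a) = -103
((q(94, 81) + G(105)) - 8285) + P(101) = ((91/94 - 103) - 8285) + 101² = ((91*(1/94) - 103) - 8285) + 10201 = ((91/94 - 103) - 8285) + 10201 = (-9591/94 - 8285) + 10201 = -788381/94 + 10201 = 170513/94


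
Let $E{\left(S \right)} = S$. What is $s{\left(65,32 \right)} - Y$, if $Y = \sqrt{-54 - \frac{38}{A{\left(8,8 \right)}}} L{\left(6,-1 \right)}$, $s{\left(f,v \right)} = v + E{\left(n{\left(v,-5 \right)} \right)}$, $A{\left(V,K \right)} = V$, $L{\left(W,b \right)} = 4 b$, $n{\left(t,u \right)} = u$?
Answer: $27 + 2 i \sqrt{235} \approx 27.0 + 30.659 i$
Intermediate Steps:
$s{\left(f,v \right)} = -5 + v$ ($s{\left(f,v \right)} = v - 5 = -5 + v$)
$Y = - 2 i \sqrt{235}$ ($Y = \sqrt{-54 - \frac{38}{8}} \cdot 4 \left(-1\right) = \sqrt{-54 - \frac{19}{4}} \left(-4\right) = \sqrt{- \frac{235}{4}} \left(-4\right) = \frac{i \sqrt{235}}{2} \left(-4\right) = - 2 i \sqrt{235} \approx - 30.659 i$)
$s{\left(65,32 \right)} - Y = \left(-5 + 32\right) - - 2 i \sqrt{235} = 27 + 2 i \sqrt{235}$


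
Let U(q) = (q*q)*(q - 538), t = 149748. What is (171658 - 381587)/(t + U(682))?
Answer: -209929/67127604 ≈ -0.0031273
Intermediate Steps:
U(q) = q**2*(-538 + q)
(171658 - 381587)/(t + U(682)) = (171658 - 381587)/(149748 + 682**2*(-538 + 682)) = -209929/(149748 + 465124*144) = -209929/(149748 + 66977856) = -209929/67127604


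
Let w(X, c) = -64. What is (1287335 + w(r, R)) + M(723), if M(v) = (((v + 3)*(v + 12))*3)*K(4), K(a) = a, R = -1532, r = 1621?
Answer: 7690591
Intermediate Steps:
M(v) = 12*(3 + v)*(12 + v) (M(v) = (((v + 3)*(v + 12))*3)*4 = (((3 + v)*(12 + v))*3)*4 = (3*(3 + v)*(12 + v))*4 = 12*(3 + v)*(12 + v))
(1287335 + w(r, R)) + M(723) = (1287335 - 64) + (432 + 12*723**2 + 180*723) = 1287271 + (432 + 12*522729 + 130140) = 1287271 + (432 + 6272748 + 130140) = 1287271 + 6403320 = 7690591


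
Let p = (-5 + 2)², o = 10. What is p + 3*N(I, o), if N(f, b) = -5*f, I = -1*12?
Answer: 189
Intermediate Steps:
I = -12
p = 9 (p = (-3)² = 9)
p + 3*N(I, o) = 9 + 3*(-5*(-12)) = 9 + 3*60 = 9 + 180 = 189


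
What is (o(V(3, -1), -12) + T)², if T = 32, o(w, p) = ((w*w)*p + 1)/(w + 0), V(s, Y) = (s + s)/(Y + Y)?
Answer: 41209/9 ≈ 4578.8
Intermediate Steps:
V(s, Y) = s/Y (V(s, Y) = (2*s)/((2*Y)) = (2*s)*(1/(2*Y)) = s/Y)
o(w, p) = (1 + p*w²)/w (o(w, p) = (w²*p + 1)/w = (p*w² + 1)/w = (1 + p*w²)/w)
(o(V(3, -1), -12) + T)² = ((1/(3/(-1)) - 36/(-1)) + 32)² = ((1/(3*(-1)) - 36*(-1)) + 32)² = ((1/(-3) - 12*(-3)) + 32)² = ((-⅓ + 36) + 32)² = (107/3 + 32)² = (203/3)² = 41209/9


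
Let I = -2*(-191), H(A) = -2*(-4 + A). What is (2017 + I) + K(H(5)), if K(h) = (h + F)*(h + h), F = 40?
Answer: 2247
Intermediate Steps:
H(A) = 8 - 2*A
K(h) = 2*h*(40 + h) (K(h) = (h + 40)*(h + h) = (40 + h)*(2*h) = 2*h*(40 + h))
I = 382
(2017 + I) + K(H(5)) = (2017 + 382) + 2*(8 - 2*5)*(40 + (8 - 2*5)) = 2399 + 2*(8 - 10)*(40 + (8 - 10)) = 2399 + 2*(-2)*(40 - 2) = 2399 + 2*(-2)*38 = 2399 - 152 = 2247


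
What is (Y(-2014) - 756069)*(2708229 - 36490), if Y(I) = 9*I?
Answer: -2068446975105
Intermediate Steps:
(Y(-2014) - 756069)*(2708229 - 36490) = (9*(-2014) - 756069)*(2708229 - 36490) = (-18126 - 756069)*2671739 = -774195*2671739 = -2068446975105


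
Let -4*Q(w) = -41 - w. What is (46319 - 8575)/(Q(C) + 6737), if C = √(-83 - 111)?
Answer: 582098752/104058045 - 21568*I*√194/104058045 ≈ 5.594 - 0.0028869*I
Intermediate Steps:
C = I*√194 (C = √(-194) = I*√194 ≈ 13.928*I)
Q(w) = 41/4 + w/4 (Q(w) = -(-41 - w)/4 = 41/4 + w/4)
(46319 - 8575)/(Q(C) + 6737) = (46319 - 8575)/((41/4 + (I*√194)/4) + 6737) = 37744/((41/4 + I*√194/4) + 6737) = 37744/(26989/4 + I*√194/4)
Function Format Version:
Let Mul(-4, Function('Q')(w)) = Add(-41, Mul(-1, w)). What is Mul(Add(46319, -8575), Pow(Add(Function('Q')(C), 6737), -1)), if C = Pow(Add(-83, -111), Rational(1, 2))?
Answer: Add(Rational(582098752, 104058045), Mul(Rational(-21568, 104058045), I, Pow(194, Rational(1, 2)))) ≈ Add(5.5940, Mul(-0.0028869, I))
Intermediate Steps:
C = Mul(I, Pow(194, Rational(1, 2))) (C = Pow(-194, Rational(1, 2)) = Mul(I, Pow(194, Rational(1, 2))) ≈ Mul(13.928, I))
Function('Q')(w) = Add(Rational(41, 4), Mul(Rational(1, 4), w)) (Function('Q')(w) = Mul(Rational(-1, 4), Add(-41, Mul(-1, w))) = Add(Rational(41, 4), Mul(Rational(1, 4), w)))
Mul(Add(46319, -8575), Pow(Add(Function('Q')(C), 6737), -1)) = Mul(Add(46319, -8575), Pow(Add(Add(Rational(41, 4), Mul(Rational(1, 4), Mul(I, Pow(194, Rational(1, 2))))), 6737), -1)) = Mul(37744, Pow(Add(Add(Rational(41, 4), Mul(Rational(1, 4), I, Pow(194, Rational(1, 2)))), 6737), -1)) = Mul(37744, Pow(Add(Rational(26989, 4), Mul(Rational(1, 4), I, Pow(194, Rational(1, 2)))), -1))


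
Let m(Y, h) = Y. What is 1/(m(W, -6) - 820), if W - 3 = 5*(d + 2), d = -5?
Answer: -1/832 ≈ -0.0012019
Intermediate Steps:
W = -12 (W = 3 + 5*(-5 + 2) = 3 + 5*(-3) = 3 - 15 = -12)
1/(m(W, -6) - 820) = 1/(-12 - 820) = 1/(-832) = -1/832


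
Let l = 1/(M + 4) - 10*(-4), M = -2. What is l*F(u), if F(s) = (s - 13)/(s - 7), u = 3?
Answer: 405/4 ≈ 101.25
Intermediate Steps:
F(s) = (-13 + s)/(-7 + s)
l = 81/2 (l = 1/(-2 + 4) - 10*(-4) = 1/2 + 40 = ½ + 40 = 81/2 ≈ 40.500)
l*F(u) = 81*((-13 + 3)/(-7 + 3))/2 = 81*(-10/(-4))/2 = 81*(-¼*(-10))/2 = (81/2)*(5/2) = 405/4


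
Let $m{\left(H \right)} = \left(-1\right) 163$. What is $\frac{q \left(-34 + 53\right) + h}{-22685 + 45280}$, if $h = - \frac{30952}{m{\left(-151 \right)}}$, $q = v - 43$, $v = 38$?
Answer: $\frac{15467}{3682985} \approx 0.0041996$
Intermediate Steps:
$m{\left(H \right)} = -163$
$q = -5$ ($q = 38 - 43 = -5$)
$h = \frac{30952}{163}$ ($h = - \frac{30952}{-163} = \left(-30952\right) \left(- \frac{1}{163}\right) = \frac{30952}{163} \approx 189.89$)
$\frac{q \left(-34 + 53\right) + h}{-22685 + 45280} = \frac{- 5 \left(-34 + 53\right) + \frac{30952}{163}}{-22685 + 45280} = \frac{\left(-5\right) 19 + \frac{30952}{163}}{22595} = \left(-95 + \frac{30952}{163}\right) \frac{1}{22595} = \frac{15467}{163} \cdot \frac{1}{22595} = \frac{15467}{3682985}$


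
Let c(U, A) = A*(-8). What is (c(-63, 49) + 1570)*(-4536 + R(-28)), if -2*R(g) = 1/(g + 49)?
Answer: -112212157/21 ≈ -5.3434e+6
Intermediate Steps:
c(U, A) = -8*A
R(g) = -1/(2*(49 + g)) (R(g) = -1/(2*(g + 49)) = -1/(2*(49 + g)))
(c(-63, 49) + 1570)*(-4536 + R(-28)) = (-8*49 + 1570)*(-4536 - 1/(98 + 2*(-28))) = (-392 + 1570)*(-4536 - 1/(98 - 56)) = 1178*(-4536 - 1/42) = 1178*(-190513/42) = -112212157/21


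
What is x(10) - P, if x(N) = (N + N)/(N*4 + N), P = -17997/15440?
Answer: 24173/15440 ≈ 1.5656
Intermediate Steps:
P = -17997/15440 (P = -17997*1/15440 = -17997/15440 ≈ -1.1656)
x(N) = ⅖ (x(N) = (2*N)/(4*N + N) = (2*N)/((5*N)) = (2*N)*(1/(5*N)) = ⅖)
x(10) - P = ⅖ - 1*(-17997/15440) = ⅖ + 17997/15440 = 24173/15440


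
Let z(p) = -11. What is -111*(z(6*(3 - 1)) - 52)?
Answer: 6993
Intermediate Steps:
-111*(z(6*(3 - 1)) - 52) = -111*(-11 - 52) = -111*(-63) = 6993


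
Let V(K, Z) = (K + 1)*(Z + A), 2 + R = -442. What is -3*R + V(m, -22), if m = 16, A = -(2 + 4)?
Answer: 856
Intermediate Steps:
A = -6 (A = -1*6 = -6)
R = -444 (R = -2 - 442 = -444)
V(K, Z) = (1 + K)*(-6 + Z) (V(K, Z) = (K + 1)*(Z - 6) = (1 + K)*(-6 + Z))
-3*R + V(m, -22) = -3*(-444) + (-6 - 22 - 6*16 + 16*(-22)) = 1332 + (-6 - 22 - 96 - 352) = 1332 - 476 = 856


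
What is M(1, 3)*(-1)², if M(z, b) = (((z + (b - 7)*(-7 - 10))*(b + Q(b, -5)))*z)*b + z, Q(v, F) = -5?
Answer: -413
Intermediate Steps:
M(z, b) = z + b*z*(-5 + b)*(119 + z - 17*b) (M(z, b) = (((z + (b - 7)*(-7 - 10))*(b - 5))*z)*b + z = (((z + (-7 + b)*(-17))*(-5 + b))*z)*b + z = (((z + (119 - 17*b))*(-5 + b))*z)*b + z = (((119 + z - 17*b)*(-5 + b))*z)*b + z = (((-5 + b)*(119 + z - 17*b))*z)*b + z = (z*(-5 + b)*(119 + z - 17*b))*b + z = b*z*(-5 + b)*(119 + z - 17*b) + z = z + b*z*(-5 + b)*(119 + z - 17*b))
M(1, 3)*(-1)² = (1*(1 - 595*3 - 17*3³ + 204*3² + 1*3² - 5*3*1))*(-1)² = (1*(1 - 1785 - 17*27 + 204*9 + 1*9 - 15))*1 = (1*(1 - 1785 - 459 + 1836 + 9 - 15))*1 = (1*(-413))*1 = -413*1 = -413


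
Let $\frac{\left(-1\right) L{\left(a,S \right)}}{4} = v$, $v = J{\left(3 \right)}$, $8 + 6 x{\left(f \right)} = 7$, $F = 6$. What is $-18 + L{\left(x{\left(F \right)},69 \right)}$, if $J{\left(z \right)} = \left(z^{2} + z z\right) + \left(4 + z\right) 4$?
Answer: $-202$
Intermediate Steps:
$x{\left(f \right)} = - \frac{1}{6}$ ($x{\left(f \right)} = - \frac{4}{3} + \frac{1}{6} \cdot 7 = - \frac{4}{3} + \frac{7}{6} = - \frac{1}{6}$)
$J{\left(z \right)} = 16 + 2 z^{2} + 4 z$ ($J{\left(z \right)} = \left(z^{2} + z^{2}\right) + \left(16 + 4 z\right) = 2 z^{2} + \left(16 + 4 z\right) = 16 + 2 z^{2} + 4 z$)
$v = 46$ ($v = 16 + 2 \cdot 3^{2} + 4 \cdot 3 = 16 + 2 \cdot 9 + 12 = 16 + 18 + 12 = 46$)
$L{\left(a,S \right)} = -184$ ($L{\left(a,S \right)} = \left(-4\right) 46 = -184$)
$-18 + L{\left(x{\left(F \right)},69 \right)} = -18 - 184 = -202$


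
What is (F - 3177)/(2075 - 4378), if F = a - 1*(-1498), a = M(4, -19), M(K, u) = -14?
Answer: 1693/2303 ≈ 0.73513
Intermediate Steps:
a = -14
F = 1484 (F = -14 - 1*(-1498) = -14 + 1498 = 1484)
(F - 3177)/(2075 - 4378) = (1484 - 3177)/(2075 - 4378) = -1693/(-2303) = -1693*(-1/2303) = 1693/2303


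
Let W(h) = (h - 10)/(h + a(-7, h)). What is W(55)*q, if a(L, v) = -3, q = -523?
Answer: -23535/52 ≈ -452.60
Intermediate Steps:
W(h) = (-10 + h)/(-3 + h) (W(h) = (h - 10)/(h - 3) = (-10 + h)/(-3 + h))
W(55)*q = ((-10 + 55)/(-3 + 55))*(-523) = (45/52)*(-523) = -23535/52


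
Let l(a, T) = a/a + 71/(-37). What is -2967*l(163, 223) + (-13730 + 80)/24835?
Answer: 500960016/183779 ≈ 2725.9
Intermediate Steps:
l(a, T) = -34/37 (l(a, T) = 1 + 71*(-1/37) = 1 - 71/37 = -34/37)
-2967*l(163, 223) + (-13730 + 80)/24835 = -2967/(1/(-34/37)) + (-13730 + 80)/24835 = -2967/(-37/34) - 13650*1/24835 = -2967*(-34/37) - 2730/4967 = 100878/37 - 2730/4967 = 500960016/183779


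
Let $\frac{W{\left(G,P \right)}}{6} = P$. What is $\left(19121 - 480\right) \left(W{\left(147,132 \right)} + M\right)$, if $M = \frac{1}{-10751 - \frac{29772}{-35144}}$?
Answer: $\frac{1394441102395670}{94450843} \approx 1.4764 \cdot 10^{7}$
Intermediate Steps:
$W{\left(G,P \right)} = 6 P$
$M = - \frac{8786}{94450843}$ ($M = \frac{1}{-10751 - - \frac{7443}{8786}} = \frac{1}{-10751 + \frac{7443}{8786}} = \frac{1}{- \frac{94450843}{8786}} = - \frac{8786}{94450843} \approx -9.3022 \cdot 10^{-5}$)
$\left(19121 - 480\right) \left(W{\left(147,132 \right)} + M\right) = \left(19121 - 480\right) \left(6 \cdot 132 - \frac{8786}{94450843}\right) = 18641 \left(792 - \frac{8786}{94450843}\right) = 18641 \cdot \frac{74805058870}{94450843} = \frac{1394441102395670}{94450843}$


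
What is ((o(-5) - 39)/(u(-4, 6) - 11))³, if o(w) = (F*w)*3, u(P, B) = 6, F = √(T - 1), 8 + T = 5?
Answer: -45981/125 + 21978*I/25 ≈ -367.85 + 879.12*I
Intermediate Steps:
T = -3 (T = -8 + 5 = -3)
F = 2*I (F = √(-3 - 1) = √(-4) = 2*I ≈ 2.0*I)
o(w) = 6*I*w (o(w) = ((2*I)*w)*3 = (2*I*w)*3 = 6*I*w)
((o(-5) - 39)/(u(-4, 6) - 11))³ = ((6*I*(-5) - 39)/(6 - 11))³ = ((-30*I - 39)/(-5))³ = ((-39 - 30*I)*(-⅕))³ = (39/5 + 6*I)³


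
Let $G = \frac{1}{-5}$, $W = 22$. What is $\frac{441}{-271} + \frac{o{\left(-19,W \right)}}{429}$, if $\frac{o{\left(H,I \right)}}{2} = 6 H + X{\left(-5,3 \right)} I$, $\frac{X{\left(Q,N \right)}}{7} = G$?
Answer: $- \frac{1338353}{581295} \approx -2.3024$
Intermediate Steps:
$G = - \frac{1}{5} \approx -0.2$
$X{\left(Q,N \right)} = - \frac{7}{5}$ ($X{\left(Q,N \right)} = 7 \left(- \frac{1}{5}\right) = - \frac{7}{5}$)
$o{\left(H,I \right)} = 12 H - \frac{14 I}{5}$ ($o{\left(H,I \right)} = 2 \left(6 H - \frac{7 I}{5}\right) = 12 H - \frac{14 I}{5}$)
$\frac{441}{-271} + \frac{o{\left(-19,W \right)}}{429} = \frac{441}{-271} + \frac{12 \left(-19\right) - \frac{308}{5}}{429} = 441 \left(- \frac{1}{271}\right) + \left(-228 - \frac{308}{5}\right) \frac{1}{429} = - \frac{441}{271} - \frac{1448}{2145} = - \frac{1338353}{581295}$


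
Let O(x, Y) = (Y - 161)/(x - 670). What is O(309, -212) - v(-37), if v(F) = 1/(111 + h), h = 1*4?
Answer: 42534/41515 ≈ 1.0245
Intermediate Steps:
h = 4
O(x, Y) = (-161 + Y)/(-670 + x)
v(F) = 1/115 (v(F) = 1/(111 + 4) = 1/115)
O(309, -212) - v(-37) = (-161 - 212)/(-670 + 309) - 1*1/115 = -373/(-361) - 1/115 = -1/361*(-373) - 1/115 = 373/361 - 1/115 = 42534/41515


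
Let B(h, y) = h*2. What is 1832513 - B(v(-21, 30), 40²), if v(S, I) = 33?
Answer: 1832447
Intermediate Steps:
B(h, y) = 2*h
1832513 - B(v(-21, 30), 40²) = 1832513 - 2*33 = 1832513 - 1*66 = 1832513 - 66 = 1832447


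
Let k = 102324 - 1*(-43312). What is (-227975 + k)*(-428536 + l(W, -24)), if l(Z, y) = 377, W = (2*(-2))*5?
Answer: 35254183901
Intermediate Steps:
W = -20 (W = -4*5 = -20)
k = 145636 (k = 102324 + 43312 = 145636)
(-227975 + k)*(-428536 + l(W, -24)) = (-227975 + 145636)*(-428536 + 377) = -82339*(-428159) = 35254183901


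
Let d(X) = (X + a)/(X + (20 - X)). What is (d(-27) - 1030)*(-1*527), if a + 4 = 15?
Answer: 2716158/5 ≈ 5.4323e+5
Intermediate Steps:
a = 11 (a = -4 + 15 = 11)
d(X) = 11/20 + X/20 (d(X) = (X + 11)/(X + (20 - X)) = (11 + X)/20 = (11 + X)*(1/20) = 11/20 + X/20)
(d(-27) - 1030)*(-1*527) = ((11/20 + (1/20)*(-27)) - 1030)*(-1*527) = ((11/20 - 27/20) - 1030)*(-527) = (-4/5 - 1030)*(-527) = -5154/5*(-527) = 2716158/5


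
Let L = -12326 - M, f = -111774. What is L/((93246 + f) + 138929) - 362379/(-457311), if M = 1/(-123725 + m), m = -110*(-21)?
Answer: 1537679637108802/2228398366080355 ≈ 0.69004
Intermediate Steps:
m = 2310
M = -1/121415 (M = 1/(-123725 + 2310) = 1/(-121415) = -1/121415 ≈ -8.2362e-6)
L = -1496561289/121415 (L = -12326 - 1*(-1/121415) = -12326 + 1/121415 = -1496561289/121415 ≈ -12326.)
L/((93246 + f) + 138929) - 362379/(-457311) = -1496561289/(121415*((93246 - 111774) + 138929)) - 362379/(-457311) = -1496561289/(121415*(-18528 + 138929)) - 362379*(-1/457311) = -1496561289/121415/120401 + 120793/152437 = -1496561289/121415*1/120401 + 120793/152437 = -1496561289/14618487415 + 120793/152437 = 1537679637108802/2228398366080355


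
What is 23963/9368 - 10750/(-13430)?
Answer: 42252909/12581224 ≈ 3.3584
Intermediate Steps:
23963/9368 - 10750/(-13430) = 23963*(1/9368) - 10750*(-1/13430) = 23963/9368 + 1075/1343 = 42252909/12581224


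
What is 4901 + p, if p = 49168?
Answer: 54069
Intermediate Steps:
4901 + p = 4901 + 49168 = 54069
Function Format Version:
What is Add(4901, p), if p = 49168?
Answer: 54069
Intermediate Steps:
Add(4901, p) = Add(4901, 49168) = 54069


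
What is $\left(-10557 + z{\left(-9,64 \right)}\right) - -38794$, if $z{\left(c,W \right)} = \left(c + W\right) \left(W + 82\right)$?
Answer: $36267$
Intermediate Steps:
$z{\left(c,W \right)} = \left(82 + W\right) \left(W + c\right)$ ($z{\left(c,W \right)} = \left(W + c\right) \left(82 + W\right) = \left(82 + W\right) \left(W + c\right)$)
$\left(-10557 + z{\left(-9,64 \right)}\right) - -38794 = \left(-10557 + \left(64^{2} + 82 \cdot 64 + 82 \left(-9\right) + 64 \left(-9\right)\right)\right) - -38794 = \left(-10557 + \left(4096 + 5248 - 738 - 576\right)\right) + 38794 = \left(-10557 + 8030\right) + 38794 = -2527 + 38794 = 36267$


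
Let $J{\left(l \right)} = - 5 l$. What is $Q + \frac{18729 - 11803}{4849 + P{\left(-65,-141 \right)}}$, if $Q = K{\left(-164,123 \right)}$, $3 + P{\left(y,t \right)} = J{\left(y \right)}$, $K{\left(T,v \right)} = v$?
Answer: $\frac{642959}{5171} \approx 124.34$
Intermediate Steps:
$P{\left(y,t \right)} = -3 - 5 y$
$Q = 123$
$Q + \frac{18729 - 11803}{4849 + P{\left(-65,-141 \right)}} = 123 + \frac{18729 - 11803}{4849 - -322} = 123 + \frac{6926}{4849 + \left(-3 + 325\right)} = 123 + \frac{6926}{4849 + 322} = 123 + \frac{6926}{5171} = \frac{642959}{5171}$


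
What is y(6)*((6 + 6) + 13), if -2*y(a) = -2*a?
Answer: 150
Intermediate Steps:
y(a) = a (y(a) = -(-1)*a = a)
y(6)*((6 + 6) + 13) = 6*((6 + 6) + 13) = 6*(12 + 13) = 6*25 = 150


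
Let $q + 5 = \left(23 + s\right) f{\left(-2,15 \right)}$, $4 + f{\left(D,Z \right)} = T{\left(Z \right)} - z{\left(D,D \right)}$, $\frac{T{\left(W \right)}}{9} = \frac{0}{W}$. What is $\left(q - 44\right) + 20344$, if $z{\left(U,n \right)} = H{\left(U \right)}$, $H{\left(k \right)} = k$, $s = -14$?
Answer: $20277$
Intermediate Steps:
$T{\left(W \right)} = 0$ ($T{\left(W \right)} = 9 \frac{0}{W} = 9 \cdot 0 = 0$)
$z{\left(U,n \right)} = U$
$f{\left(D,Z \right)} = -4 - D$ ($f{\left(D,Z \right)} = -4 + \left(0 - D\right) = -4 - D$)
$q = -23$ ($q = -5 + \left(23 - 14\right) \left(-4 - -2\right) = -5 + 9 \left(-4 + 2\right) = -5 + 9 \left(-2\right) = -5 - 18 = -23$)
$\left(q - 44\right) + 20344 = \left(-23 - 44\right) + 20344 = -67 + 20344 = 20277$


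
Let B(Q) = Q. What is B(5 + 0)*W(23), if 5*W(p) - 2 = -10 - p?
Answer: -31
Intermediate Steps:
W(p) = -8/5 - p/5 (W(p) = 2/5 + (-10 - p)/5 = 2/5 + (-2 - p/5) = -8/5 - p/5)
B(5 + 0)*W(23) = (5 + 0)*(-8/5 - 1/5*23) = 5*(-8/5 - 23/5) = 5*(-31/5) = -31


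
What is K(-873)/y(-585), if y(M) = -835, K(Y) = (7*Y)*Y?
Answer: -5334903/835 ≈ -6389.1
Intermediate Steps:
K(Y) = 7*Y²
K(-873)/y(-585) = (7*(-873)²)/(-835) = (7*762129)*(-1/835) = 5334903*(-1/835) = -5334903/835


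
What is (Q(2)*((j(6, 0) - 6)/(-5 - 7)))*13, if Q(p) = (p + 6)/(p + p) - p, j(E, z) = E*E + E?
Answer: 0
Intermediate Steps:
j(E, z) = E + E² (j(E, z) = E² + E = E + E²)
Q(p) = -p + (6 + p)/(2*p) (Q(p) = (6 + p)/((2*p)) - p = (6 + p)*(1/(2*p)) - p = (6 + p)/(2*p) - p = -p + (6 + p)/(2*p))
(Q(2)*((j(6, 0) - 6)/(-5 - 7)))*13 = ((½ - 1*2 + 3/2)*((6*(1 + 6) - 6)/(-5 - 7)))*13 = ((½ - 2 + 3*(½))*((6*7 - 6)/(-12)))*13 = ((½ - 2 + 3/2)*((42 - 6)*(-1/12)))*13 = (0*(36*(-1/12)))*13 = (0*(-3))*13 = 0*13 = 0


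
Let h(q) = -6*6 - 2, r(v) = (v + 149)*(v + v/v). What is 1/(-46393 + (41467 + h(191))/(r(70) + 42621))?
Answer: -58170/2698639381 ≈ -2.1555e-5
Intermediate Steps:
r(v) = (1 + v)*(149 + v) (r(v) = (149 + v)*(v + 1) = (149 + v)*(1 + v) = (1 + v)*(149 + v))
h(q) = -38 (h(q) = -36 - 2 = -38)
1/(-46393 + (41467 + h(191))/(r(70) + 42621)) = 1/(-46393 + (41467 - 38)/((149 + 70² + 150*70) + 42621)) = 1/(-46393 + 41429/((149 + 4900 + 10500) + 42621)) = 1/(-46393 + 41429/(15549 + 42621)) = 1/(-46393 + 41429/58170) = 1/(-2698639381/58170) = -58170/2698639381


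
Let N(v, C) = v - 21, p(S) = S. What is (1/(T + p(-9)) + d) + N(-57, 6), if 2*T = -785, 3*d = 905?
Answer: 538807/2409 ≈ 223.66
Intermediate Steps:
d = 905/3 (d = (1/3)*905 = 905/3 ≈ 301.67)
N(v, C) = -21 + v
T = -785/2 (T = (1/2)*(-785) = -785/2 ≈ -392.50)
(1/(T + p(-9)) + d) + N(-57, 6) = (1/(-785/2 - 9) + 905/3) + (-21 - 57) = (1/(-803/2) + 905/3) - 78 = (-2/803 + 905/3) - 78 = 726709/2409 - 78 = 538807/2409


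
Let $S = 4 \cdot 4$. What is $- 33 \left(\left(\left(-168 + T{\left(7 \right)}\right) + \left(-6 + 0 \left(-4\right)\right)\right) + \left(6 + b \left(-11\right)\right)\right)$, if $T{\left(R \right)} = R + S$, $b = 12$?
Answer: $9141$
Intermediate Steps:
$S = 16$
$T{\left(R \right)} = 16 + R$ ($T{\left(R \right)} = R + 16 = 16 + R$)
$- 33 \left(\left(\left(-168 + T{\left(7 \right)}\right) + \left(-6 + 0 \left(-4\right)\right)\right) + \left(6 + b \left(-11\right)\right)\right) = - 33 \left(\left(\left(-168 + \left(16 + 7\right)\right) + \left(-6 + 0 \left(-4\right)\right)\right) + \left(6 + 12 \left(-11\right)\right)\right) = - 33 \left(\left(\left(-168 + 23\right) + \left(-6 + 0\right)\right) + \left(6 - 132\right)\right) = - 33 \left(\left(-145 - 6\right) - 126\right) = - 33 \left(-151 - 126\right) = \left(-33\right) \left(-277\right) = 9141$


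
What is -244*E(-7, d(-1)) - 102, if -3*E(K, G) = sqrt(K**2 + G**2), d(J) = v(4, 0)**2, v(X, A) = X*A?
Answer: 1402/3 ≈ 467.33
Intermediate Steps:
v(X, A) = A*X
d(J) = 0 (d(J) = (0*4)**2 = 0**2 = 0)
E(K, G) = -sqrt(G**2 + K**2)/3 (E(K, G) = -sqrt(K**2 + G**2)/3 = -sqrt(G**2 + K**2)/3)
-244*E(-7, d(-1)) - 102 = -(-244)*sqrt(0**2 + (-7)**2)/3 - 102 = -(-244)*sqrt(0 + 49)/3 - 102 = -(-244)*sqrt(49)/3 - 102 = -(-244)*7/3 - 102 = -244*(-7/3) - 102 = 1708/3 - 102 = 1402/3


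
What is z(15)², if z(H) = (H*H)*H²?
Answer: 2562890625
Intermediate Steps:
z(H) = H⁴ (z(H) = H²*H² = H⁴)
z(15)² = (15⁴)² = 50625² = 2562890625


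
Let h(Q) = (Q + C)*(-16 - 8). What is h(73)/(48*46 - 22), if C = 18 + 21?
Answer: -1344/1093 ≈ -1.2296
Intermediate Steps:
C = 39
h(Q) = -936 - 24*Q (h(Q) = (Q + 39)*(-16 - 8) = (39 + Q)*(-24) = -936 - 24*Q)
h(73)/(48*46 - 22) = (-936 - 24*73)/(48*46 - 22) = (-936 - 1752)/(2208 - 22) = -2688/2186 = -2688*1/2186 = -1344/1093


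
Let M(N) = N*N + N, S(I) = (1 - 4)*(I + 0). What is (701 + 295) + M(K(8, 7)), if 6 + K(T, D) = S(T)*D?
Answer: 31098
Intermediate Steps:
S(I) = -3*I
K(T, D) = -6 - 3*D*T (K(T, D) = -6 + (-3*T)*D = -6 - 3*D*T)
M(N) = N + N² (M(N) = N² + N = N + N²)
(701 + 295) + M(K(8, 7)) = (701 + 295) + (-6 - 3*7*8)*(1 + (-6 - 3*7*8)) = 996 + (-6 - 168)*(1 + (-6 - 168)) = 996 - 174*(1 - 174) = 996 - 174*(-173) = 996 + 30102 = 31098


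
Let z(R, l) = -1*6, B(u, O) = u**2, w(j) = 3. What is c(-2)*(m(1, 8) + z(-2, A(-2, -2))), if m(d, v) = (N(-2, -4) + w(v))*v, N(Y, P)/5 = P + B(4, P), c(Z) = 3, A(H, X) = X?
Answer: 1494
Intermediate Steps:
z(R, l) = -6
N(Y, P) = 80 + 5*P (N(Y, P) = 5*(P + 4**2) = 5*(P + 16) = 5*(16 + P) = 80 + 5*P)
m(d, v) = 63*v (m(d, v) = ((80 + 5*(-4)) + 3)*v = ((80 - 20) + 3)*v = (60 + 3)*v = 63*v)
c(-2)*(m(1, 8) + z(-2, A(-2, -2))) = 3*(63*8 - 6) = 3*(504 - 6) = 3*498 = 1494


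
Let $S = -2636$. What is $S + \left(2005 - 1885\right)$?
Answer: $-2516$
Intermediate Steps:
$S + \left(2005 - 1885\right) = -2636 + \left(2005 - 1885\right) = -2636 + 120 = -2516$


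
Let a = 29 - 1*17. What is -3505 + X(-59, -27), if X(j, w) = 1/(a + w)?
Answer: -52576/15 ≈ -3505.1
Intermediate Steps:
a = 12 (a = 29 - 17 = 12)
X(j, w) = 1/(12 + w)
-3505 + X(-59, -27) = -3505 + 1/(12 - 27) = -3505 + 1/(-15) = -3505 - 1/15 = -52576/15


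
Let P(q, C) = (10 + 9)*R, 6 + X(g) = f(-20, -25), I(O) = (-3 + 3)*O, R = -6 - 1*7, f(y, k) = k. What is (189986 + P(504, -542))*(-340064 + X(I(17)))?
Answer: -64529285205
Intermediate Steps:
R = -13 (R = -6 - 7 = -13)
I(O) = 0 (I(O) = 0*O = 0)
X(g) = -31 (X(g) = -6 - 25 = -31)
P(q, C) = -247 (P(q, C) = (10 + 9)*(-13) = 19*(-13) = -247)
(189986 + P(504, -542))*(-340064 + X(I(17))) = (189986 - 247)*(-340064 - 31) = 189739*(-340095) = -64529285205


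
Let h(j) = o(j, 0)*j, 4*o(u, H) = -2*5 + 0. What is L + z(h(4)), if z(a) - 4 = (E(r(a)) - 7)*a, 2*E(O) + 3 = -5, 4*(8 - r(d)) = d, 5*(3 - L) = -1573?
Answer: 2158/5 ≈ 431.60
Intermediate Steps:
L = 1588/5 (L = 3 - 1/5*(-1573) = 3 + 1573/5 = 1588/5 ≈ 317.60)
r(d) = 8 - d/4
E(O) = -4 (E(O) = -3/2 + (1/2)*(-5) = -3/2 - 5/2 = -4)
o(u, H) = -5/2 (o(u, H) = (-2*5 + 0)/4 = (-10 + 0)/4 = (1/4)*(-10) = -5/2)
h(j) = -5*j/2
z(a) = 4 - 11*a (z(a) = 4 + (-4 - 7)*a = 4 - 11*a)
L + z(h(4)) = 1588/5 + (4 - (-55)*4/2) = 1588/5 + (4 - 11*(-10)) = 1588/5 + (4 + 110) = 1588/5 + 114 = 2158/5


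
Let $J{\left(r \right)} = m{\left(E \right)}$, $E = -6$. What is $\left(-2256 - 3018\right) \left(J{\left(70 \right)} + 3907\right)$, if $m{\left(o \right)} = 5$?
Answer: $-20631888$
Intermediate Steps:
$J{\left(r \right)} = 5$
$\left(-2256 - 3018\right) \left(J{\left(70 \right)} + 3907\right) = \left(-2256 - 3018\right) \left(5 + 3907\right) = \left(-5274\right) 3912 = -20631888$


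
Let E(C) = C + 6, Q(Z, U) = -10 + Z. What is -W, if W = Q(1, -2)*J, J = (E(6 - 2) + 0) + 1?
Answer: 99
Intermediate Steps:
E(C) = 6 + C
J = 11 (J = ((6 + (6 - 2)) + 0) + 1 = ((6 + 4) + 0) + 1 = (10 + 0) + 1 = 10 + 1 = 11)
W = -99 (W = (-10 + 1)*11 = -9*11 = -99)
-W = -1*(-99) = 99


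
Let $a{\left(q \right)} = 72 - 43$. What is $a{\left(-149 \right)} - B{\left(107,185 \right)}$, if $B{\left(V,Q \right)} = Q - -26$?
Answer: $-182$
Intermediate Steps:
$B{\left(V,Q \right)} = 26 + Q$ ($B{\left(V,Q \right)} = Q + 26 = 26 + Q$)
$a{\left(q \right)} = 29$ ($a{\left(q \right)} = 72 - 43 = 29$)
$a{\left(-149 \right)} - B{\left(107,185 \right)} = 29 - \left(26 + 185\right) = 29 - 211 = -182$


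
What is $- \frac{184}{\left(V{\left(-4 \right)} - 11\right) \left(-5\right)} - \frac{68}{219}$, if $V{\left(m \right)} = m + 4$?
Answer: $- \frac{44036}{12045} \approx -3.656$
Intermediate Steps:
$V{\left(m \right)} = 4 + m$
$- \frac{184}{\left(V{\left(-4 \right)} - 11\right) \left(-5\right)} - \frac{68}{219} = - \frac{184}{\left(\left(4 - 4\right) - 11\right) \left(-5\right)} - \frac{68}{219} = - \frac{184}{\left(0 - 11\right) \left(-5\right)} - \frac{68}{219} = - \frac{184}{\left(-11\right) \left(-5\right)} - \frac{68}{219} = - \frac{184}{55} - \frac{68}{219} = - \frac{44036}{12045}$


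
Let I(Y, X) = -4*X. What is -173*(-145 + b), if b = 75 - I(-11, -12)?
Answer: 20414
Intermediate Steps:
b = 27 (b = 75 - (-4)*(-12) = 75 - 1*48 = 75 - 48 = 27)
-173*(-145 + b) = -173*(-145 + 27) = -173*(-118) = 20414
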